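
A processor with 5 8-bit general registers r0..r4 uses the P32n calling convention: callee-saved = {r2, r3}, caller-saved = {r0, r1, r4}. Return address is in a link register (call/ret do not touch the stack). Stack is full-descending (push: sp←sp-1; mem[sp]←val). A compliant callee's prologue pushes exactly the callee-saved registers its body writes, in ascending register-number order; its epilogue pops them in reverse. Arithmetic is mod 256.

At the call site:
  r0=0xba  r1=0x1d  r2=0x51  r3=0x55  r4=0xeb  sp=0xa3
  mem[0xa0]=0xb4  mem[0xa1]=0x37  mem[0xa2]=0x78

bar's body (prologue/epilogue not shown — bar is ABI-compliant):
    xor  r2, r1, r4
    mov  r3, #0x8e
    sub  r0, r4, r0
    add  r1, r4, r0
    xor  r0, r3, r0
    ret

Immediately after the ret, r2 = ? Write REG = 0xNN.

REG = 0x51

prologue: push r2 → mem[0xa2]=0x51, sp=0xa2
prologue: push r3 → mem[0xa1]=0x55, sp=0xa1
body[0] xor  r2, r1, r4 → r2=0xf6
body[1] mov  r3, #0x8e → r3=0x8e
body[2] sub  r0, r4, r0 → r0=0x31
body[3] add  r1, r4, r0 → r1=0x1c
body[4] xor  r0, r3, r0 → r0=0xbf
epilogue: pop r3=0x55, sp=0xa2
epilogue: pop r2=0x51, sp=0xa3
r2 is callee-saved → restored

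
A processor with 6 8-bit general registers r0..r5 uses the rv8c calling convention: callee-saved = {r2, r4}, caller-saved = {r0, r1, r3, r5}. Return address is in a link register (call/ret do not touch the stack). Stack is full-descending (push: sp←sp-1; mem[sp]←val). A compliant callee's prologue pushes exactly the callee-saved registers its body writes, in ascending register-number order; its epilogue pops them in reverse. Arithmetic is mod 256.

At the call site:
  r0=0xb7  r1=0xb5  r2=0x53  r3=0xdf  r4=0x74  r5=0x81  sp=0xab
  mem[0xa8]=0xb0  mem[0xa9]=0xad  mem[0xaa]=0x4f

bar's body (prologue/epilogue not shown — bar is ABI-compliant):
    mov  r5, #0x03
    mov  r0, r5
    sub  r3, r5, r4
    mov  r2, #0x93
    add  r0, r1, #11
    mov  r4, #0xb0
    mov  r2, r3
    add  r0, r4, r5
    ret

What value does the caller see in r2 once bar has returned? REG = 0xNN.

prologue: push r2 → mem[0xaa]=0x53, sp=0xaa
prologue: push r4 → mem[0xa9]=0x74, sp=0xa9
body[0] mov  r5, #0x03 → r5=0x03
body[1] mov  r0, r5 → r0=0x03
body[2] sub  r3, r5, r4 → r3=0x8f
body[3] mov  r2, #0x93 → r2=0x93
body[4] add  r0, r1, #11 → r0=0xc0
body[5] mov  r4, #0xb0 → r4=0xb0
body[6] mov  r2, r3 → r2=0x8f
body[7] add  r0, r4, r5 → r0=0xb3
epilogue: pop r4=0x74, sp=0xaa
epilogue: pop r2=0x53, sp=0xab
r2 is callee-saved → restored

REG = 0x53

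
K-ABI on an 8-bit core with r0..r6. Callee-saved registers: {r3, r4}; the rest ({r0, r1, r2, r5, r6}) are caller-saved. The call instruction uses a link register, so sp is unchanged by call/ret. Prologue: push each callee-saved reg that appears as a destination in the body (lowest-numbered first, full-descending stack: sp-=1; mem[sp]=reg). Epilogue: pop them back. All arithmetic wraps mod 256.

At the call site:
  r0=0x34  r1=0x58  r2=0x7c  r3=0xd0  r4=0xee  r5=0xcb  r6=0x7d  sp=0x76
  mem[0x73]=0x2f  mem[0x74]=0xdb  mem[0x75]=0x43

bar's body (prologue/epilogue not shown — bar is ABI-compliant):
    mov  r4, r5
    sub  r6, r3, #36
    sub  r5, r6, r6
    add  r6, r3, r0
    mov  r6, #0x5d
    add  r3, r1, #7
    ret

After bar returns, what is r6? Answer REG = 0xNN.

REG = 0x5d

prologue: push r3 → mem[0x75]=0xd0, sp=0x75
prologue: push r4 → mem[0x74]=0xee, sp=0x74
body[0] mov  r4, r5 → r4=0xcb
body[1] sub  r6, r3, #36 → r6=0xac
body[2] sub  r5, r6, r6 → r5=0x00
body[3] add  r6, r3, r0 → r6=0x04
body[4] mov  r6, #0x5d → r6=0x5d
body[5] add  r3, r1, #7 → r3=0x5f
epilogue: pop r4=0xee, sp=0x75
epilogue: pop r3=0xd0, sp=0x76
r6 is caller-saved → body value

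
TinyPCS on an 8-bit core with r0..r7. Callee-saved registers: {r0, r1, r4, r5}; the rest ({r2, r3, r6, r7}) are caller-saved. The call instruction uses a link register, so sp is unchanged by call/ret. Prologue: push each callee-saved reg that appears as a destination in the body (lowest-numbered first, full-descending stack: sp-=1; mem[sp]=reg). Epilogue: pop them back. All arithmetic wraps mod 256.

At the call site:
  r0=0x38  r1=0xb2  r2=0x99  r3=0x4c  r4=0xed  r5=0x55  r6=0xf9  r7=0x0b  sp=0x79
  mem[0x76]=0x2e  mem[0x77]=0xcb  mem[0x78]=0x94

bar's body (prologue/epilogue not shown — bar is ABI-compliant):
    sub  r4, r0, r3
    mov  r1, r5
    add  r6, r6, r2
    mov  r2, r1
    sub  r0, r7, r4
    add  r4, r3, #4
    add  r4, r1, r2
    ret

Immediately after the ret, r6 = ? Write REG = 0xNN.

prologue: push r0 → mem[0x78]=0x38, sp=0x78
prologue: push r1 → mem[0x77]=0xb2, sp=0x77
prologue: push r4 → mem[0x76]=0xed, sp=0x76
body[0] sub  r4, r0, r3 → r4=0xec
body[1] mov  r1, r5 → r1=0x55
body[2] add  r6, r6, r2 → r6=0x92
body[3] mov  r2, r1 → r2=0x55
body[4] sub  r0, r7, r4 → r0=0x1f
body[5] add  r4, r3, #4 → r4=0x50
body[6] add  r4, r1, r2 → r4=0xaa
epilogue: pop r4=0xed, sp=0x77
epilogue: pop r1=0xb2, sp=0x78
epilogue: pop r0=0x38, sp=0x79
r6 is caller-saved → body value

REG = 0x92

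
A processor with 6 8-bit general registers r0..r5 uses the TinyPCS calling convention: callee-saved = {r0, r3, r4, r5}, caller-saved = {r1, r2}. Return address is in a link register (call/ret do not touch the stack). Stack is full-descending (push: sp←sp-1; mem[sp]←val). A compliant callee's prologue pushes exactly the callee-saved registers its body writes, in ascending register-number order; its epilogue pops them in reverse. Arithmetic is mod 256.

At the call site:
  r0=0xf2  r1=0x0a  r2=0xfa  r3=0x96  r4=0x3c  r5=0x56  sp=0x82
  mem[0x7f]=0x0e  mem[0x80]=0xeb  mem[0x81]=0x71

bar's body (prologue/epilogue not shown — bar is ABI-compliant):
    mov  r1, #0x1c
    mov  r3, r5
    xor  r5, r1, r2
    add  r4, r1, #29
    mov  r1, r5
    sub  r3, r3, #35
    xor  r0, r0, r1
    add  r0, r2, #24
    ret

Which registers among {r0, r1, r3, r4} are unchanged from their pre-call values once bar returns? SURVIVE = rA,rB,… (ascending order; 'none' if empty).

SURVIVE = r0,r3,r4

prologue: push r0 → mem[0x81]=0xf2, sp=0x81
prologue: push r3 → mem[0x80]=0x96, sp=0x80
prologue: push r4 → mem[0x7f]=0x3c, sp=0x7f
prologue: push r5 → mem[0x7e]=0x56, sp=0x7e
body[0] mov  r1, #0x1c → r1=0x1c
body[1] mov  r3, r5 → r3=0x56
body[2] xor  r5, r1, r2 → r5=0xe6
body[3] add  r4, r1, #29 → r4=0x39
body[4] mov  r1, r5 → r1=0xe6
body[5] sub  r3, r3, #35 → r3=0x33
body[6] xor  r0, r0, r1 → r0=0x14
body[7] add  r0, r2, #24 → r0=0x12
epilogue: pop r5=0x56, sp=0x7f
epilogue: pop r4=0x3c, sp=0x80
epilogue: pop r3=0x96, sp=0x81
epilogue: pop r0=0xf2, sp=0x82
r0: callee-saved, written=True
r1: caller-saved, written=True
r3: callee-saved, written=True
r4: callee-saved, written=True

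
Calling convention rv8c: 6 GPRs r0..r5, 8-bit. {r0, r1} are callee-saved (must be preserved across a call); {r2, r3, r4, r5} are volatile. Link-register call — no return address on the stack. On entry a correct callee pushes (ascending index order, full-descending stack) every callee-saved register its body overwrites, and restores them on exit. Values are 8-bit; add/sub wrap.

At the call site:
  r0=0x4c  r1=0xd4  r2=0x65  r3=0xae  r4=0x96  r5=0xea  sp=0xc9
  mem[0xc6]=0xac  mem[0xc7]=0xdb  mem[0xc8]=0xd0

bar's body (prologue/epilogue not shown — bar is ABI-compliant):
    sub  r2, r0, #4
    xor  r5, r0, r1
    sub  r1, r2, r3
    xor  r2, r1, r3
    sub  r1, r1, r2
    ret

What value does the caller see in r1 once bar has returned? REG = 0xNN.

REG = 0xd4

prologue: push r1 -> mem[0xc8]=0xd4, sp=0xc8
body[0] sub  r2, r0, #4 -> r2=0x48
body[1] xor  r5, r0, r1 -> r5=0x98
body[2] sub  r1, r2, r3 -> r1=0x9a
body[3] xor  r2, r1, r3 -> r2=0x34
body[4] sub  r1, r1, r2 -> r1=0x66
epilogue: pop r1=0xd4, sp=0xc9
r1 is callee-saved -> restored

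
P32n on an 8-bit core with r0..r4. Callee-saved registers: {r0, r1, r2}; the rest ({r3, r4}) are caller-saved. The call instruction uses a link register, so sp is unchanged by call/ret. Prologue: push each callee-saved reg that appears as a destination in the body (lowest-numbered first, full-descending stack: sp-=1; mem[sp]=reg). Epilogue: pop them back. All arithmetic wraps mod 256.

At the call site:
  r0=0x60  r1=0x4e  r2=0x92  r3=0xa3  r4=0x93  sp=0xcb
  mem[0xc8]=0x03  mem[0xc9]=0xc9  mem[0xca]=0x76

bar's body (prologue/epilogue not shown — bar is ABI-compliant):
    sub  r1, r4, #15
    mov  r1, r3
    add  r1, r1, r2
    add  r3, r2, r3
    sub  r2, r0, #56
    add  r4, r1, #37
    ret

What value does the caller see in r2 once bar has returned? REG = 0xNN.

REG = 0x92

prologue: push r1 -> mem[0xca]=0x4e, sp=0xca
prologue: push r2 -> mem[0xc9]=0x92, sp=0xc9
body[0] sub  r1, r4, #15 -> r1=0x84
body[1] mov  r1, r3 -> r1=0xa3
body[2] add  r1, r1, r2 -> r1=0x35
body[3] add  r3, r2, r3 -> r3=0x35
body[4] sub  r2, r0, #56 -> r2=0x28
body[5] add  r4, r1, #37 -> r4=0x5a
epilogue: pop r2=0x92, sp=0xca
epilogue: pop r1=0x4e, sp=0xcb
r2 is callee-saved -> restored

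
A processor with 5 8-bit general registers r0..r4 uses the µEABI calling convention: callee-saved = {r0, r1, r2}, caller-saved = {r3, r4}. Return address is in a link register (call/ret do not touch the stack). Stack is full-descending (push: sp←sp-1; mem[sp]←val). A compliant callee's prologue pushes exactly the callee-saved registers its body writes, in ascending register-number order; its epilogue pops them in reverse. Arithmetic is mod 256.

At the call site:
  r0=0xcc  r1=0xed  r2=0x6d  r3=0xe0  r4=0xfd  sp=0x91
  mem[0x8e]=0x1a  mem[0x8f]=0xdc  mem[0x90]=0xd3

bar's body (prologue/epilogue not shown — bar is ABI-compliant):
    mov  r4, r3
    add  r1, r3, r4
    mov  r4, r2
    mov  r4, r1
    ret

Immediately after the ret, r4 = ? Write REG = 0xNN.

REG = 0xc0

prologue: push r1 → mem[0x90]=0xed, sp=0x90
body[0] mov  r4, r3 → r4=0xe0
body[1] add  r1, r3, r4 → r1=0xc0
body[2] mov  r4, r2 → r4=0x6d
body[3] mov  r4, r1 → r4=0xc0
epilogue: pop r1=0xed, sp=0x91
r4 is caller-saved → body value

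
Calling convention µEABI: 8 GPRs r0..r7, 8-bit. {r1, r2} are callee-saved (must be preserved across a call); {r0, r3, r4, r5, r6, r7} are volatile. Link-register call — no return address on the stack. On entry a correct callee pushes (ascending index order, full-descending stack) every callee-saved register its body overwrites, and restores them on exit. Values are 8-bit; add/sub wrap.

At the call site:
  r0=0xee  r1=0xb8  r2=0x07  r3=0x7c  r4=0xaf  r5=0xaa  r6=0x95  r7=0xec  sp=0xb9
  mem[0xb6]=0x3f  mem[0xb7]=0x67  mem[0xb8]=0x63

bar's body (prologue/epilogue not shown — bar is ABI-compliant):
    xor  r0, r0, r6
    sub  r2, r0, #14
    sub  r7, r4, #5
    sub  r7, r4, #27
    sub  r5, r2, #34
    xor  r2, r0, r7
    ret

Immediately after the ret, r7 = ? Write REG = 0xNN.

prologue: push r2 → mem[0xb8]=0x07, sp=0xb8
body[0] xor  r0, r0, r6 → r0=0x7b
body[1] sub  r2, r0, #14 → r2=0x6d
body[2] sub  r7, r4, #5 → r7=0xaa
body[3] sub  r7, r4, #27 → r7=0x94
body[4] sub  r5, r2, #34 → r5=0x4b
body[5] xor  r2, r0, r7 → r2=0xef
epilogue: pop r2=0x07, sp=0xb9
r7 is caller-saved → body value

REG = 0x94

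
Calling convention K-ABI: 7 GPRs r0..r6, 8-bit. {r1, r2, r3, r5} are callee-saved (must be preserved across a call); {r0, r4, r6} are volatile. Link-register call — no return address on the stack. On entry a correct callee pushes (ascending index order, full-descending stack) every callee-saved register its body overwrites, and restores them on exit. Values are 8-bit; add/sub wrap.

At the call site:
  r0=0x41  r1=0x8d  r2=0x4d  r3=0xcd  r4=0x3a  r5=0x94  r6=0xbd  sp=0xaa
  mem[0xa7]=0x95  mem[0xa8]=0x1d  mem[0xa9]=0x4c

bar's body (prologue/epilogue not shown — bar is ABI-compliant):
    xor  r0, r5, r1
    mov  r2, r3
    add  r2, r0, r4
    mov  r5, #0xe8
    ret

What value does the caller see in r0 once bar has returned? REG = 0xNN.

REG = 0x19

prologue: push r2 → mem[0xa9]=0x4d, sp=0xa9
prologue: push r5 → mem[0xa8]=0x94, sp=0xa8
body[0] xor  r0, r5, r1 → r0=0x19
body[1] mov  r2, r3 → r2=0xcd
body[2] add  r2, r0, r4 → r2=0x53
body[3] mov  r5, #0xe8 → r5=0xe8
epilogue: pop r5=0x94, sp=0xa9
epilogue: pop r2=0x4d, sp=0xaa
r0 is caller-saved → body value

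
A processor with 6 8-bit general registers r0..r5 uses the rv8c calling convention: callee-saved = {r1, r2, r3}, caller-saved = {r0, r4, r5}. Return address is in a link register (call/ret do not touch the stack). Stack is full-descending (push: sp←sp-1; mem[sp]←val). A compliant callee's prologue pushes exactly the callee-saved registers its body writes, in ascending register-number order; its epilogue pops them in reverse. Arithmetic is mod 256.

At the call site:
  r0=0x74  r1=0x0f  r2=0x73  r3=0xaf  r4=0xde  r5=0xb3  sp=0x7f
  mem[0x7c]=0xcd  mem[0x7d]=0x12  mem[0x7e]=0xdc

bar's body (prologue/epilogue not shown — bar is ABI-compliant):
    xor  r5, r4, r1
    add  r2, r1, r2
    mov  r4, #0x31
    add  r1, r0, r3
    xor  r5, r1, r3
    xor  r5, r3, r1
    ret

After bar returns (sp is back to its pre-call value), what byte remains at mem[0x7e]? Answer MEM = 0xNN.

MEM = 0x0f

prologue: push r1 → mem[0x7e]=0x0f, sp=0x7e
prologue: push r2 → mem[0x7d]=0x73, sp=0x7d
body[0] xor  r5, r4, r1 → r5=0xd1
body[1] add  r2, r1, r2 → r2=0x82
body[2] mov  r4, #0x31 → r4=0x31
body[3] add  r1, r0, r3 → r1=0x23
body[4] xor  r5, r1, r3 → r5=0x8c
body[5] xor  r5, r3, r1 → r5=0x8c
epilogue: pop r2=0x73, sp=0x7e
epilogue: pop r1=0x0f, sp=0x7f
prologue pushed ['r1', 'r2'] at ['0x7e', '0x7d']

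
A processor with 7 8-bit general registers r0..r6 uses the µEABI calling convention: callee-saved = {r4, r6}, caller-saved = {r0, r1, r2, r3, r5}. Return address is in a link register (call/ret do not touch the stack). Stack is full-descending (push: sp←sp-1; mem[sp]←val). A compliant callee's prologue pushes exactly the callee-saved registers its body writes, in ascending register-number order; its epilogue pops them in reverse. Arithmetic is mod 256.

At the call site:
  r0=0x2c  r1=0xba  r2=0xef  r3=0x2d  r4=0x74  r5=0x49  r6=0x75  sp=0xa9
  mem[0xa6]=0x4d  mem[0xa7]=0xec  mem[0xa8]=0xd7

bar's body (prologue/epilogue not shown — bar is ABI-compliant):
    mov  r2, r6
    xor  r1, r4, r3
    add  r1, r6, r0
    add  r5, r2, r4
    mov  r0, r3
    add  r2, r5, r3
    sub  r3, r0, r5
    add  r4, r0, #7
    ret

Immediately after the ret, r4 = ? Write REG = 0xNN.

prologue: push r4 → mem[0xa8]=0x74, sp=0xa8
body[0] mov  r2, r6 → r2=0x75
body[1] xor  r1, r4, r3 → r1=0x59
body[2] add  r1, r6, r0 → r1=0xa1
body[3] add  r5, r2, r4 → r5=0xe9
body[4] mov  r0, r3 → r0=0x2d
body[5] add  r2, r5, r3 → r2=0x16
body[6] sub  r3, r0, r5 → r3=0x44
body[7] add  r4, r0, #7 → r4=0x34
epilogue: pop r4=0x74, sp=0xa9
r4 is callee-saved → restored

REG = 0x74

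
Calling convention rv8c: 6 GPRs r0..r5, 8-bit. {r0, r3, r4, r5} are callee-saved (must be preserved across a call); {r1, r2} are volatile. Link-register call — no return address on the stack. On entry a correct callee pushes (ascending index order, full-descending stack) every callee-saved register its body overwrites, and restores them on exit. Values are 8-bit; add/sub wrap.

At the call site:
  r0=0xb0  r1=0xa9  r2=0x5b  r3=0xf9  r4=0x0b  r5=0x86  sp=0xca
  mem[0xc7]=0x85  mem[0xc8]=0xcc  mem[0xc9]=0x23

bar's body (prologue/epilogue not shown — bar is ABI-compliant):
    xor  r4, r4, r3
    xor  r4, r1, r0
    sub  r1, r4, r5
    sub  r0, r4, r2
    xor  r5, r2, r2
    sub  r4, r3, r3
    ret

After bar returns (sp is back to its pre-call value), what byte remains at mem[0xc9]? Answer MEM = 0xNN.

MEM = 0xb0

prologue: push r0 → mem[0xc9]=0xb0, sp=0xc9
prologue: push r4 → mem[0xc8]=0x0b, sp=0xc8
prologue: push r5 → mem[0xc7]=0x86, sp=0xc7
body[0] xor  r4, r4, r3 → r4=0xf2
body[1] xor  r4, r1, r0 → r4=0x19
body[2] sub  r1, r4, r5 → r1=0x93
body[3] sub  r0, r4, r2 → r0=0xbe
body[4] xor  r5, r2, r2 → r5=0x00
body[5] sub  r4, r3, r3 → r4=0x00
epilogue: pop r5=0x86, sp=0xc8
epilogue: pop r4=0x0b, sp=0xc9
epilogue: pop r0=0xb0, sp=0xca
prologue pushed ['r0', 'r4', 'r5'] at ['0xc9', '0xc8', '0xc7']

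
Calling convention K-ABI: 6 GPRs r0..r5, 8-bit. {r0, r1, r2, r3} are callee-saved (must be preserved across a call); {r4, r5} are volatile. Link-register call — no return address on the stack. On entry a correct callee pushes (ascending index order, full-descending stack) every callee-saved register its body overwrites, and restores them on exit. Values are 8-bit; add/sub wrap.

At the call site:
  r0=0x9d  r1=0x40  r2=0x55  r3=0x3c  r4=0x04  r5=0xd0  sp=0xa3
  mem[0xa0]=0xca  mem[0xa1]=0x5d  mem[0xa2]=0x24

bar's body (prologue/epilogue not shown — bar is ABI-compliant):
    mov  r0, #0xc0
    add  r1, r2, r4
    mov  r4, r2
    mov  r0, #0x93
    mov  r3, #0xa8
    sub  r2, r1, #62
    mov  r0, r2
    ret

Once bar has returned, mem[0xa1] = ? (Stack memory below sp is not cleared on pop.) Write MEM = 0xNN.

prologue: push r0 -> mem[0xa2]=0x9d, sp=0xa2
prologue: push r1 -> mem[0xa1]=0x40, sp=0xa1
prologue: push r2 -> mem[0xa0]=0x55, sp=0xa0
prologue: push r3 -> mem[0x9f]=0x3c, sp=0x9f
body[0] mov  r0, #0xc0 -> r0=0xc0
body[1] add  r1, r2, r4 -> r1=0x59
body[2] mov  r4, r2 -> r4=0x55
body[3] mov  r0, #0x93 -> r0=0x93
body[4] mov  r3, #0xa8 -> r3=0xa8
body[5] sub  r2, r1, #62 -> r2=0x1b
body[6] mov  r0, r2 -> r0=0x1b
epilogue: pop r3=0x3c, sp=0xa0
epilogue: pop r2=0x55, sp=0xa1
epilogue: pop r1=0x40, sp=0xa2
epilogue: pop r0=0x9d, sp=0xa3
prologue pushed ['r0', 'r1', 'r2', 'r3'] at ['0xa2', '0xa1', '0xa0', '0x9f']

MEM = 0x40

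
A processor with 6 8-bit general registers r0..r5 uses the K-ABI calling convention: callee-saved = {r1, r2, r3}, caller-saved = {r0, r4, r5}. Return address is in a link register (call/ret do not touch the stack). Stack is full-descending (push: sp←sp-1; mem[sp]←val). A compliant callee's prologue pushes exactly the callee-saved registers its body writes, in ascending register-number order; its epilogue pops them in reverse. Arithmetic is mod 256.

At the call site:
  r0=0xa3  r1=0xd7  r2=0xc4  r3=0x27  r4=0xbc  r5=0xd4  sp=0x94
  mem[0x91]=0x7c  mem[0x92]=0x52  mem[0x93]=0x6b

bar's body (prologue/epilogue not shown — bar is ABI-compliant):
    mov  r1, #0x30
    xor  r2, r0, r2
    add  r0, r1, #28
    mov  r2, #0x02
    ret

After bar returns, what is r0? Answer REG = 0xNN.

prologue: push r1 → mem[0x93]=0xd7, sp=0x93
prologue: push r2 → mem[0x92]=0xc4, sp=0x92
body[0] mov  r1, #0x30 → r1=0x30
body[1] xor  r2, r0, r2 → r2=0x67
body[2] add  r0, r1, #28 → r0=0x4c
body[3] mov  r2, #0x02 → r2=0x02
epilogue: pop r2=0xc4, sp=0x93
epilogue: pop r1=0xd7, sp=0x94
r0 is caller-saved → body value

REG = 0x4c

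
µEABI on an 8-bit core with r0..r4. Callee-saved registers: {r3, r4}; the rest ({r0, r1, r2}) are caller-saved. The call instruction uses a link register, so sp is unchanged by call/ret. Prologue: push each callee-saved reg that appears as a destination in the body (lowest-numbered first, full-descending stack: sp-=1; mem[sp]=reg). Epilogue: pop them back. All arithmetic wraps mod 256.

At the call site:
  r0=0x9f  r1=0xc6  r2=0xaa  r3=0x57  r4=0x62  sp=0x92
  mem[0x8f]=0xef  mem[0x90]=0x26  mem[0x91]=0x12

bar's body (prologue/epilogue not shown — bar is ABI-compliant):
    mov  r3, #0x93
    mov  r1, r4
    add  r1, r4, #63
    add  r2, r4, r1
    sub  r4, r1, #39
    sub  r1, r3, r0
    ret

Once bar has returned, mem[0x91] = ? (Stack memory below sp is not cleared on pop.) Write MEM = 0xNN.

MEM = 0x57

prologue: push r3 → mem[0x91]=0x57, sp=0x91
prologue: push r4 → mem[0x90]=0x62, sp=0x90
body[0] mov  r3, #0x93 → r3=0x93
body[1] mov  r1, r4 → r1=0x62
body[2] add  r1, r4, #63 → r1=0xa1
body[3] add  r2, r4, r1 → r2=0x03
body[4] sub  r4, r1, #39 → r4=0x7a
body[5] sub  r1, r3, r0 → r1=0xf4
epilogue: pop r4=0x62, sp=0x91
epilogue: pop r3=0x57, sp=0x92
prologue pushed ['r3', 'r4'] at ['0x91', '0x90']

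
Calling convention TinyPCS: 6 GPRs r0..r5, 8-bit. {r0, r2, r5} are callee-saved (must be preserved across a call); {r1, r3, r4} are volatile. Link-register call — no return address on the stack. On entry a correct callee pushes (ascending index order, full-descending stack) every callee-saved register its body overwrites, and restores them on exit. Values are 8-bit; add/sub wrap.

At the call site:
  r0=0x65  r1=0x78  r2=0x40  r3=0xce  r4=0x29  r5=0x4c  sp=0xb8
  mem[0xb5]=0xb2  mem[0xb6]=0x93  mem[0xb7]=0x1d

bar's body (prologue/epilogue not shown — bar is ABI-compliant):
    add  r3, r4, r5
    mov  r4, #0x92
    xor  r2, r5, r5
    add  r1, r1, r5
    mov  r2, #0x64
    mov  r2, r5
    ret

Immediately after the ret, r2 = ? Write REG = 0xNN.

prologue: push r2 → mem[0xb7]=0x40, sp=0xb7
body[0] add  r3, r4, r5 → r3=0x75
body[1] mov  r4, #0x92 → r4=0x92
body[2] xor  r2, r5, r5 → r2=0x00
body[3] add  r1, r1, r5 → r1=0xc4
body[4] mov  r2, #0x64 → r2=0x64
body[5] mov  r2, r5 → r2=0x4c
epilogue: pop r2=0x40, sp=0xb8
r2 is callee-saved → restored

REG = 0x40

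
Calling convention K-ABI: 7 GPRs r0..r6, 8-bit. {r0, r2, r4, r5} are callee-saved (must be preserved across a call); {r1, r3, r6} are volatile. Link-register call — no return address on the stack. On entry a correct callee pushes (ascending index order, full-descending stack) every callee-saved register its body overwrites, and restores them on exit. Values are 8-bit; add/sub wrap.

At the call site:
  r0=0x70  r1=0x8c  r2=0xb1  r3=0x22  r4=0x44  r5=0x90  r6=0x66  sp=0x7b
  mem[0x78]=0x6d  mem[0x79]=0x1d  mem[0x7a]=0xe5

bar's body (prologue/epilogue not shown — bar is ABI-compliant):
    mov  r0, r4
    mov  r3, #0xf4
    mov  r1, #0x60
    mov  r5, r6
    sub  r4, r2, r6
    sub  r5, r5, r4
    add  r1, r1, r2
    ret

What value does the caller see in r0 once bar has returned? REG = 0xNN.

prologue: push r0 -> mem[0x7a]=0x70, sp=0x7a
prologue: push r4 -> mem[0x79]=0x44, sp=0x79
prologue: push r5 -> mem[0x78]=0x90, sp=0x78
body[0] mov  r0, r4 -> r0=0x44
body[1] mov  r3, #0xf4 -> r3=0xf4
body[2] mov  r1, #0x60 -> r1=0x60
body[3] mov  r5, r6 -> r5=0x66
body[4] sub  r4, r2, r6 -> r4=0x4b
body[5] sub  r5, r5, r4 -> r5=0x1b
body[6] add  r1, r1, r2 -> r1=0x11
epilogue: pop r5=0x90, sp=0x79
epilogue: pop r4=0x44, sp=0x7a
epilogue: pop r0=0x70, sp=0x7b
r0 is callee-saved -> restored

REG = 0x70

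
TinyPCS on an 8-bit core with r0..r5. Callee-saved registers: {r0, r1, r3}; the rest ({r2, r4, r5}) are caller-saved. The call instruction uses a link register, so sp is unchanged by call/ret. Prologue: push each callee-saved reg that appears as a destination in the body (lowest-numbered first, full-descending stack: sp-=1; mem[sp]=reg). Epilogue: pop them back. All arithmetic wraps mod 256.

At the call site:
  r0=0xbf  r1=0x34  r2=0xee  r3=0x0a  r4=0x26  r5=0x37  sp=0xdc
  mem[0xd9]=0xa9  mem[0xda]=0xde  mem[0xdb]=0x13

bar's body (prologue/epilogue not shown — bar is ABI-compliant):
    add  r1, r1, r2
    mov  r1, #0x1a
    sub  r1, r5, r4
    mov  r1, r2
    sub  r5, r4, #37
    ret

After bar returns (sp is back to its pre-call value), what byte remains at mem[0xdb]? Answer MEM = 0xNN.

MEM = 0x34

prologue: push r1 → mem[0xdb]=0x34, sp=0xdb
body[0] add  r1, r1, r2 → r1=0x22
body[1] mov  r1, #0x1a → r1=0x1a
body[2] sub  r1, r5, r4 → r1=0x11
body[3] mov  r1, r2 → r1=0xee
body[4] sub  r5, r4, #37 → r5=0x01
epilogue: pop r1=0x34, sp=0xdc
prologue pushed ['r1'] at ['0xdb']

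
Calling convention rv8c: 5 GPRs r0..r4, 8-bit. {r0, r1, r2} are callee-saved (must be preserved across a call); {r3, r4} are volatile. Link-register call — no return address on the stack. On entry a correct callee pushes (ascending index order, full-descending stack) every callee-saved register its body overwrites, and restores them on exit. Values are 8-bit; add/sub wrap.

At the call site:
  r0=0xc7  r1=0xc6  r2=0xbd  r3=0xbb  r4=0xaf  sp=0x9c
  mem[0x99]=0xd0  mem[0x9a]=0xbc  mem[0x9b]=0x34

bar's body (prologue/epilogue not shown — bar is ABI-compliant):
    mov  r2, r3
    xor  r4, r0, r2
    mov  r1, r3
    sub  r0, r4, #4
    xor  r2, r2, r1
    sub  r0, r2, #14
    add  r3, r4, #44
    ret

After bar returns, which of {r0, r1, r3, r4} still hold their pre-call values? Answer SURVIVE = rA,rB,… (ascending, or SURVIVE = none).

SURVIVE = r0,r1

prologue: push r0 → mem[0x9b]=0xc7, sp=0x9b
prologue: push r1 → mem[0x9a]=0xc6, sp=0x9a
prologue: push r2 → mem[0x99]=0xbd, sp=0x99
body[0] mov  r2, r3 → r2=0xbb
body[1] xor  r4, r0, r2 → r4=0x7c
body[2] mov  r1, r3 → r1=0xbb
body[3] sub  r0, r4, #4 → r0=0x78
body[4] xor  r2, r2, r1 → r2=0x00
body[5] sub  r0, r2, #14 → r0=0xf2
body[6] add  r3, r4, #44 → r3=0xa8
epilogue: pop r2=0xbd, sp=0x9a
epilogue: pop r1=0xc6, sp=0x9b
epilogue: pop r0=0xc7, sp=0x9c
r0: callee-saved, written=True
r1: callee-saved, written=True
r3: caller-saved, written=True
r4: caller-saved, written=True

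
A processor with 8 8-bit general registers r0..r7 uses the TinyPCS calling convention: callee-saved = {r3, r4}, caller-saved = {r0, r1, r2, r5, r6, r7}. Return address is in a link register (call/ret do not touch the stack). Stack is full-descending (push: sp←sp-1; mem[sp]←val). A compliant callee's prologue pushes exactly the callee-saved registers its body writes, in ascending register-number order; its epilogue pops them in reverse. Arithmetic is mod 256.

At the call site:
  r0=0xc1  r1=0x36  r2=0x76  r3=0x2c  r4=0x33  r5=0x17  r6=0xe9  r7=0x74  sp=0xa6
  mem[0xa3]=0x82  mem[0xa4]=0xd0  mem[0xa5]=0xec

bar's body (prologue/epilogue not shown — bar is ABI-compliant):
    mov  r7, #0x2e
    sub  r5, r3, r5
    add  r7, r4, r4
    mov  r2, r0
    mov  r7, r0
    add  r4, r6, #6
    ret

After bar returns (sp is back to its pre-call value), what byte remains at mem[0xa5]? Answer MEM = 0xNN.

prologue: push r4 -> mem[0xa5]=0x33, sp=0xa5
body[0] mov  r7, #0x2e -> r7=0x2e
body[1] sub  r5, r3, r5 -> r5=0x15
body[2] add  r7, r4, r4 -> r7=0x66
body[3] mov  r2, r0 -> r2=0xc1
body[4] mov  r7, r0 -> r7=0xc1
body[5] add  r4, r6, #6 -> r4=0xef
epilogue: pop r4=0x33, sp=0xa6
prologue pushed ['r4'] at ['0xa5']

MEM = 0x33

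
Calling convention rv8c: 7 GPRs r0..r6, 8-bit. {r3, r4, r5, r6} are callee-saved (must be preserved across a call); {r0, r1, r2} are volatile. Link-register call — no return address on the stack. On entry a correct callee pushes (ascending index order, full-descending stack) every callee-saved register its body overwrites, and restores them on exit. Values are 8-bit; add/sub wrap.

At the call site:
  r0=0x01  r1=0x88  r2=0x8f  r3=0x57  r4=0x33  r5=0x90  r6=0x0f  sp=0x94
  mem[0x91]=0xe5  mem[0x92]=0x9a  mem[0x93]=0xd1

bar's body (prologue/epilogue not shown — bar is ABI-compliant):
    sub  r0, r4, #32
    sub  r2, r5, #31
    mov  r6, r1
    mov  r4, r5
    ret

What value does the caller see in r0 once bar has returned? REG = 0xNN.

REG = 0x13

prologue: push r4 → mem[0x93]=0x33, sp=0x93
prologue: push r6 → mem[0x92]=0x0f, sp=0x92
body[0] sub  r0, r4, #32 → r0=0x13
body[1] sub  r2, r5, #31 → r2=0x71
body[2] mov  r6, r1 → r6=0x88
body[3] mov  r4, r5 → r4=0x90
epilogue: pop r6=0x0f, sp=0x93
epilogue: pop r4=0x33, sp=0x94
r0 is caller-saved → body value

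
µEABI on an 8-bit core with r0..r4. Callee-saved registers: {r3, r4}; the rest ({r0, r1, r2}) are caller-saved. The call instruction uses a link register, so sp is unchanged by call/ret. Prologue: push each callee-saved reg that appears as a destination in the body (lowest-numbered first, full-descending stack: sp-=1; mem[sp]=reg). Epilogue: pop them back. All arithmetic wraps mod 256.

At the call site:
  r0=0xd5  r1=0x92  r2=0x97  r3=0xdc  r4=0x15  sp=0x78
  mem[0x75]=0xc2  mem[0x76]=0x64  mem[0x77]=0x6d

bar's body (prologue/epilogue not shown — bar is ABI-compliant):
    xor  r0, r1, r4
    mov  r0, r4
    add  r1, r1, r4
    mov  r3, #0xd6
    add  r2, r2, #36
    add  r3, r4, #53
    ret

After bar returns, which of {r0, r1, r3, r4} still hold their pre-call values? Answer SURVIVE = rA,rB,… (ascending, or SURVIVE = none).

SURVIVE = r3,r4

prologue: push r3 → mem[0x77]=0xdc, sp=0x77
body[0] xor  r0, r1, r4 → r0=0x87
body[1] mov  r0, r4 → r0=0x15
body[2] add  r1, r1, r4 → r1=0xa7
body[3] mov  r3, #0xd6 → r3=0xd6
body[4] add  r2, r2, #36 → r2=0xbb
body[5] add  r3, r4, #53 → r3=0x4a
epilogue: pop r3=0xdc, sp=0x78
r0: caller-saved, written=True
r1: caller-saved, written=True
r3: callee-saved, written=True
r4: callee-saved, written=False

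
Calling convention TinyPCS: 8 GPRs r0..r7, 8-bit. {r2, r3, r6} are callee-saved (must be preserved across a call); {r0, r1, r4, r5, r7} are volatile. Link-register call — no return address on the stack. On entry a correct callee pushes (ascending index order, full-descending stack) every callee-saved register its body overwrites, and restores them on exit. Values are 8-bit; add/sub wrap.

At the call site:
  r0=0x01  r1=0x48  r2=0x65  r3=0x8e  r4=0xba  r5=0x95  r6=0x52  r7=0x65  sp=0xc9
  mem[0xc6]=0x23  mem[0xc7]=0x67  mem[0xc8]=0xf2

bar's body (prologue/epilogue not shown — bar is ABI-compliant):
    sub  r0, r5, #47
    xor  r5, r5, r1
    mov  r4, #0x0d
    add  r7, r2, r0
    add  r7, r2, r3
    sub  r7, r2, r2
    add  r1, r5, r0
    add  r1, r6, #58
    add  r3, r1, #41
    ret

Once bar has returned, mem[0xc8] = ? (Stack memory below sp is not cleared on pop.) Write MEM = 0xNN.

prologue: push r3 → mem[0xc8]=0x8e, sp=0xc8
body[0] sub  r0, r5, #47 → r0=0x66
body[1] xor  r5, r5, r1 → r5=0xdd
body[2] mov  r4, #0x0d → r4=0x0d
body[3] add  r7, r2, r0 → r7=0xcb
body[4] add  r7, r2, r3 → r7=0xf3
body[5] sub  r7, r2, r2 → r7=0x00
body[6] add  r1, r5, r0 → r1=0x43
body[7] add  r1, r6, #58 → r1=0x8c
body[8] add  r3, r1, #41 → r3=0xb5
epilogue: pop r3=0x8e, sp=0xc9
prologue pushed ['r3'] at ['0xc8']

MEM = 0x8e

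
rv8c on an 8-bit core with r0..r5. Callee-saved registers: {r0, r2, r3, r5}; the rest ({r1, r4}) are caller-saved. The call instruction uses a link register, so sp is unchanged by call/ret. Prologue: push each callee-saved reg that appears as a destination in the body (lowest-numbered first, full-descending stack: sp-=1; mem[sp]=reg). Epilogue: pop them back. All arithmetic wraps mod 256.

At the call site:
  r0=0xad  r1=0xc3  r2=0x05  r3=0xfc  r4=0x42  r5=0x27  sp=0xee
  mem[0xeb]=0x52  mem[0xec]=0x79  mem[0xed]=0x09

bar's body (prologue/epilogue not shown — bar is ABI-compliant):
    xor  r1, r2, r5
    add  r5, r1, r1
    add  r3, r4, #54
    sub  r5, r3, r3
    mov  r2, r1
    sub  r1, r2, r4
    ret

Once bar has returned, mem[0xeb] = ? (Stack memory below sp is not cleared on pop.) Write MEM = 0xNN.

prologue: push r2 → mem[0xed]=0x05, sp=0xed
prologue: push r3 → mem[0xec]=0xfc, sp=0xec
prologue: push r5 → mem[0xeb]=0x27, sp=0xeb
body[0] xor  r1, r2, r5 → r1=0x22
body[1] add  r5, r1, r1 → r5=0x44
body[2] add  r3, r4, #54 → r3=0x78
body[3] sub  r5, r3, r3 → r5=0x00
body[4] mov  r2, r1 → r2=0x22
body[5] sub  r1, r2, r4 → r1=0xe0
epilogue: pop r5=0x27, sp=0xec
epilogue: pop r3=0xfc, sp=0xed
epilogue: pop r2=0x05, sp=0xee
prologue pushed ['r2', 'r3', 'r5'] at ['0xed', '0xec', '0xeb']

MEM = 0x27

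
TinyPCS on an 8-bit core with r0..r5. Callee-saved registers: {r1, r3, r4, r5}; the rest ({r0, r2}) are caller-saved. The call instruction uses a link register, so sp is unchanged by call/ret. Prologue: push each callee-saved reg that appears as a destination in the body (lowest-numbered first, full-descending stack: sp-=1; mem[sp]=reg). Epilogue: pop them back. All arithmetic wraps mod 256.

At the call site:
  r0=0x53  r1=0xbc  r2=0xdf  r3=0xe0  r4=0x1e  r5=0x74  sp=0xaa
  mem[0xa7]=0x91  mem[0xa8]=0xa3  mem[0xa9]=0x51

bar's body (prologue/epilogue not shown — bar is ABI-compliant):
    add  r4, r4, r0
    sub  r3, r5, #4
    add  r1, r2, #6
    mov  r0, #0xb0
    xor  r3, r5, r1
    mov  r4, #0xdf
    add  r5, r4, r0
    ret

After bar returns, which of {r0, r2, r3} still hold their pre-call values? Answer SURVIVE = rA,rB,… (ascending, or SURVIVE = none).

SURVIVE = r2,r3

prologue: push r1 -> mem[0xa9]=0xbc, sp=0xa9
prologue: push r3 -> mem[0xa8]=0xe0, sp=0xa8
prologue: push r4 -> mem[0xa7]=0x1e, sp=0xa7
prologue: push r5 -> mem[0xa6]=0x74, sp=0xa6
body[0] add  r4, r4, r0 -> r4=0x71
body[1] sub  r3, r5, #4 -> r3=0x70
body[2] add  r1, r2, #6 -> r1=0xe5
body[3] mov  r0, #0xb0 -> r0=0xb0
body[4] xor  r3, r5, r1 -> r3=0x91
body[5] mov  r4, #0xdf -> r4=0xdf
body[6] add  r5, r4, r0 -> r5=0x8f
epilogue: pop r5=0x74, sp=0xa7
epilogue: pop r4=0x1e, sp=0xa8
epilogue: pop r3=0xe0, sp=0xa9
epilogue: pop r1=0xbc, sp=0xaa
r0: caller-saved, written=True
r2: caller-saved, written=False
r3: callee-saved, written=True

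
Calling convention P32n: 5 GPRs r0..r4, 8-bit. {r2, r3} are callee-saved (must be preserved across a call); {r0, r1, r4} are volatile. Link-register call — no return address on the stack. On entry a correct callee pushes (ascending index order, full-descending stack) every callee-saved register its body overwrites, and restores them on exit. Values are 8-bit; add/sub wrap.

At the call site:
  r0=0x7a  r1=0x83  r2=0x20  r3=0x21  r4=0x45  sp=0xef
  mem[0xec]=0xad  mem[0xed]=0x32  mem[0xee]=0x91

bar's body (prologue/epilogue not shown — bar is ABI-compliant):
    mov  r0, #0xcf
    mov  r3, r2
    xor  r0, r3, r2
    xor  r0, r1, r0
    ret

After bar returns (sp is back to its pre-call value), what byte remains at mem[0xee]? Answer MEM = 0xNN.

prologue: push r3 -> mem[0xee]=0x21, sp=0xee
body[0] mov  r0, #0xcf -> r0=0xcf
body[1] mov  r3, r2 -> r3=0x20
body[2] xor  r0, r3, r2 -> r0=0x00
body[3] xor  r0, r1, r0 -> r0=0x83
epilogue: pop r3=0x21, sp=0xef
prologue pushed ['r3'] at ['0xee']

MEM = 0x21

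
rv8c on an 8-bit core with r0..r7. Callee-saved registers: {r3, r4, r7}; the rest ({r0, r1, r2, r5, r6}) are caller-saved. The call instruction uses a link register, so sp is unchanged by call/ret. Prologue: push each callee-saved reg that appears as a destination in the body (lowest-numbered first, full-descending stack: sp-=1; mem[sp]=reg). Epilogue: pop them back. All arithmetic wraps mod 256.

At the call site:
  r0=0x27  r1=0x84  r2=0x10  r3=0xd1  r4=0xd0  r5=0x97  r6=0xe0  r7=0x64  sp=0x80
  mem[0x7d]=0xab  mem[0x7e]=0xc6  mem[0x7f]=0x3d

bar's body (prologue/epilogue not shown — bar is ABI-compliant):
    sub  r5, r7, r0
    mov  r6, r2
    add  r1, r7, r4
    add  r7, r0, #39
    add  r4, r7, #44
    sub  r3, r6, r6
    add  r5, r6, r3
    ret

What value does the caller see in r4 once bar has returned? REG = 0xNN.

prologue: push r3 -> mem[0x7f]=0xd1, sp=0x7f
prologue: push r4 -> mem[0x7e]=0xd0, sp=0x7e
prologue: push r7 -> mem[0x7d]=0x64, sp=0x7d
body[0] sub  r5, r7, r0 -> r5=0x3d
body[1] mov  r6, r2 -> r6=0x10
body[2] add  r1, r7, r4 -> r1=0x34
body[3] add  r7, r0, #39 -> r7=0x4e
body[4] add  r4, r7, #44 -> r4=0x7a
body[5] sub  r3, r6, r6 -> r3=0x00
body[6] add  r5, r6, r3 -> r5=0x10
epilogue: pop r7=0x64, sp=0x7e
epilogue: pop r4=0xd0, sp=0x7f
epilogue: pop r3=0xd1, sp=0x80
r4 is callee-saved -> restored

REG = 0xd0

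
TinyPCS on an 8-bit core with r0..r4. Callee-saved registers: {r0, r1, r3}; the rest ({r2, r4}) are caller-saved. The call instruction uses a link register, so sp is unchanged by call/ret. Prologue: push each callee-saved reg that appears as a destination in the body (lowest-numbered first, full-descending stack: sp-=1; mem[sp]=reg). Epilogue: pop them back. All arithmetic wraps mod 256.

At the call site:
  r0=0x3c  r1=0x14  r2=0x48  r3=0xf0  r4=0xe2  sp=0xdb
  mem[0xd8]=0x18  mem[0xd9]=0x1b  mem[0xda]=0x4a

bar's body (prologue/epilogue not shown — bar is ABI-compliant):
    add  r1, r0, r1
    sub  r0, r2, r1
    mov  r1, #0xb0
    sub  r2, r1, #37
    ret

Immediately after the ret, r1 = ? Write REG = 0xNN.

REG = 0x14

prologue: push r0 → mem[0xda]=0x3c, sp=0xda
prologue: push r1 → mem[0xd9]=0x14, sp=0xd9
body[0] add  r1, r0, r1 → r1=0x50
body[1] sub  r0, r2, r1 → r0=0xf8
body[2] mov  r1, #0xb0 → r1=0xb0
body[3] sub  r2, r1, #37 → r2=0x8b
epilogue: pop r1=0x14, sp=0xda
epilogue: pop r0=0x3c, sp=0xdb
r1 is callee-saved → restored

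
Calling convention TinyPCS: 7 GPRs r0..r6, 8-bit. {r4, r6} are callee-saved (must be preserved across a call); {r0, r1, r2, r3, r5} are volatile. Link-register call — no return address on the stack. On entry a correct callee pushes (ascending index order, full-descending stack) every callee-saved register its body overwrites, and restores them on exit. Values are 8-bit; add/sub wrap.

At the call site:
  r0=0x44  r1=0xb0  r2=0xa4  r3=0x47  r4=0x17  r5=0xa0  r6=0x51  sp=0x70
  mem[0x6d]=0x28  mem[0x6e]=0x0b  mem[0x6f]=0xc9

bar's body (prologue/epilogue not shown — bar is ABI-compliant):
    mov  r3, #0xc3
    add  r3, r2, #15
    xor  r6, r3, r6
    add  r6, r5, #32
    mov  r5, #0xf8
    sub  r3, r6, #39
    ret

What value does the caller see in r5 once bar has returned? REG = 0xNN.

prologue: push r6 → mem[0x6f]=0x51, sp=0x6f
body[0] mov  r3, #0xc3 → r3=0xc3
body[1] add  r3, r2, #15 → r3=0xb3
body[2] xor  r6, r3, r6 → r6=0xe2
body[3] add  r6, r5, #32 → r6=0xc0
body[4] mov  r5, #0xf8 → r5=0xf8
body[5] sub  r3, r6, #39 → r3=0x99
epilogue: pop r6=0x51, sp=0x70
r5 is caller-saved → body value

REG = 0xf8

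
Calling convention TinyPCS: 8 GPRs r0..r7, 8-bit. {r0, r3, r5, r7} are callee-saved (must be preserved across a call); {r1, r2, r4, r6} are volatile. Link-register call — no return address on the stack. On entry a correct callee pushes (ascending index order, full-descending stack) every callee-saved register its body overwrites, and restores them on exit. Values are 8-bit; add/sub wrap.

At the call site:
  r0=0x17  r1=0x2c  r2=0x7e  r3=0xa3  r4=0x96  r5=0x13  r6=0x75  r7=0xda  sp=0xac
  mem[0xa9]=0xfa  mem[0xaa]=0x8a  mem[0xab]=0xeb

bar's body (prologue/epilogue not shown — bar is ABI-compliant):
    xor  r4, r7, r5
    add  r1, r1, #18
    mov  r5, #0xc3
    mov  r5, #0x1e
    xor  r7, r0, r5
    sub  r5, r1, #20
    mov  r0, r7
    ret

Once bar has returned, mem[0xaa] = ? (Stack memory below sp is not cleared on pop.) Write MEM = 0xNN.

prologue: push r0 → mem[0xab]=0x17, sp=0xab
prologue: push r5 → mem[0xaa]=0x13, sp=0xaa
prologue: push r7 → mem[0xa9]=0xda, sp=0xa9
body[0] xor  r4, r7, r5 → r4=0xc9
body[1] add  r1, r1, #18 → r1=0x3e
body[2] mov  r5, #0xc3 → r5=0xc3
body[3] mov  r5, #0x1e → r5=0x1e
body[4] xor  r7, r0, r5 → r7=0x09
body[5] sub  r5, r1, #20 → r5=0x2a
body[6] mov  r0, r7 → r0=0x09
epilogue: pop r7=0xda, sp=0xaa
epilogue: pop r5=0x13, sp=0xab
epilogue: pop r0=0x17, sp=0xac
prologue pushed ['r0', 'r5', 'r7'] at ['0xab', '0xaa', '0xa9']

MEM = 0x13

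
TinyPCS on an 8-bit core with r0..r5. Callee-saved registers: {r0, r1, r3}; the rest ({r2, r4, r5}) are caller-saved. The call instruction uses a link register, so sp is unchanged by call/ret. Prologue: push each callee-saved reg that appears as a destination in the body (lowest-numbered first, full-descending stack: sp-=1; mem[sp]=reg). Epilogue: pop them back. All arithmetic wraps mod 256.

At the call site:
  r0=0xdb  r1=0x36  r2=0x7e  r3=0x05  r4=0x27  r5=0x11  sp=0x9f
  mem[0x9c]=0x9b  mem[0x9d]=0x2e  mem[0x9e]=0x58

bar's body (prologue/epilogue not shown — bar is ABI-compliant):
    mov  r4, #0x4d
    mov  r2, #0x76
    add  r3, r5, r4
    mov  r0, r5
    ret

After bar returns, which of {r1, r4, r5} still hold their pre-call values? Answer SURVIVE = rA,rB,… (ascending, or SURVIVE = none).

SURVIVE = r1,r5

prologue: push r0 → mem[0x9e]=0xdb, sp=0x9e
prologue: push r3 → mem[0x9d]=0x05, sp=0x9d
body[0] mov  r4, #0x4d → r4=0x4d
body[1] mov  r2, #0x76 → r2=0x76
body[2] add  r3, r5, r4 → r3=0x5e
body[3] mov  r0, r5 → r0=0x11
epilogue: pop r3=0x05, sp=0x9e
epilogue: pop r0=0xdb, sp=0x9f
r1: callee-saved, written=False
r4: caller-saved, written=True
r5: caller-saved, written=False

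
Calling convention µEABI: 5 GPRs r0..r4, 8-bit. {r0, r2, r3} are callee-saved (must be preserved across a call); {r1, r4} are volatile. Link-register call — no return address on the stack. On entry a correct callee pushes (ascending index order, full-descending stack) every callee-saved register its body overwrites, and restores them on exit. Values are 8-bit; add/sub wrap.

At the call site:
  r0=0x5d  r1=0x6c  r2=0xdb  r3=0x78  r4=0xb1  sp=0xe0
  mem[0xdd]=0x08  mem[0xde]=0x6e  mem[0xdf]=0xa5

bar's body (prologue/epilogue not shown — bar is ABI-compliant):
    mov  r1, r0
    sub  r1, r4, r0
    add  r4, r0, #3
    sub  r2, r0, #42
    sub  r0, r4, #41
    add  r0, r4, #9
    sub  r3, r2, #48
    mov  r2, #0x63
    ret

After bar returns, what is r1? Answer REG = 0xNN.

REG = 0x54

prologue: push r0 -> mem[0xdf]=0x5d, sp=0xdf
prologue: push r2 -> mem[0xde]=0xdb, sp=0xde
prologue: push r3 -> mem[0xdd]=0x78, sp=0xdd
body[0] mov  r1, r0 -> r1=0x5d
body[1] sub  r1, r4, r0 -> r1=0x54
body[2] add  r4, r0, #3 -> r4=0x60
body[3] sub  r2, r0, #42 -> r2=0x33
body[4] sub  r0, r4, #41 -> r0=0x37
body[5] add  r0, r4, #9 -> r0=0x69
body[6] sub  r3, r2, #48 -> r3=0x03
body[7] mov  r2, #0x63 -> r2=0x63
epilogue: pop r3=0x78, sp=0xde
epilogue: pop r2=0xdb, sp=0xdf
epilogue: pop r0=0x5d, sp=0xe0
r1 is caller-saved -> body value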